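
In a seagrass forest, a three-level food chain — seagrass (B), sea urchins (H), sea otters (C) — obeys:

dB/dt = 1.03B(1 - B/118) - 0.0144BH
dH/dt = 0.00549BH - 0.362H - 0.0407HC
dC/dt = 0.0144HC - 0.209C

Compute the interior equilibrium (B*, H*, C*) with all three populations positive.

From dC/dt = 0: 0.0144H* = 0.209, so H* = 14.5.
From dB/dt = 0: 1.03(1 - B*/118) = 0.0144·14.5, giving B* = 118·(1 - 0.203) = 94.1.
From dH/dt = 0: 0.00549·94.1 - 0.362 = 0.0407C*, so C* = 0.154/0.0407 = 3.79.

B* ≈ 94.1, H* ≈ 14.5, C* ≈ 3.79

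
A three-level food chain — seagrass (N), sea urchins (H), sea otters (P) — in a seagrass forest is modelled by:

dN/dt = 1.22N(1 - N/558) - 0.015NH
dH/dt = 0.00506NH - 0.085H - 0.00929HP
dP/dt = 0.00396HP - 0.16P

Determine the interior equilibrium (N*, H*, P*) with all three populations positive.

N* ≈ 281, H* ≈ 40.4, P* ≈ 144

From dP/dt = 0: 0.00396H* = 0.16, so H* = 40.4.
From dN/dt = 0: 1.22(1 - N*/558) = 0.015·40.4, giving N* = 558·(1 - 0.497) = 281.
From dH/dt = 0: 0.00506·281 - 0.085 = 0.00929P*, so P* = 1.34/0.00929 = 144.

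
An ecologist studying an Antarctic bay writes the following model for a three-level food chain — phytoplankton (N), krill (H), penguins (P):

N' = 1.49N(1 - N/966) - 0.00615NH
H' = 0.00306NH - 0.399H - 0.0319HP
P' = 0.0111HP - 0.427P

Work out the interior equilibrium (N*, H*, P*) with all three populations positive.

From dP/dt = 0: 0.0111H* = 0.427, so H* = 38.5.
From dN/dt = 0: 1.49(1 - N*/966) = 0.00615·38.5, giving N* = 966·(1 - 0.159) = 813.
From dH/dt = 0: 0.00306·813 - 0.399 = 0.0319P*, so P* = 2.09/0.0319 = 65.4.

N* ≈ 813, H* ≈ 38.5, P* ≈ 65.4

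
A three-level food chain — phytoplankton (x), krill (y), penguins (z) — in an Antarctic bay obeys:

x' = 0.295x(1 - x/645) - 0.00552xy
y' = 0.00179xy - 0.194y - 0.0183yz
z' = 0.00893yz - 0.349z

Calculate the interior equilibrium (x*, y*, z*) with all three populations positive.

From dz/dt = 0: 0.00893y* = 0.349, so y* = 39.1.
From dx/dt = 0: 0.295(1 - x*/645) = 0.00552·39.1, giving x* = 645·(1 - 0.731) = 173.
From dy/dt = 0: 0.00179·173 - 0.194 = 0.0183z*, so z* = 0.116/0.0183 = 6.35.

x* ≈ 173, y* ≈ 39.1, z* ≈ 6.35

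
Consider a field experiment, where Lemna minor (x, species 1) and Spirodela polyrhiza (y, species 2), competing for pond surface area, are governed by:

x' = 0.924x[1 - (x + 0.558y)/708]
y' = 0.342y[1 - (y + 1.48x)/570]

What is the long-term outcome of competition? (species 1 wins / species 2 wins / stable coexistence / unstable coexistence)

species 1 excludes species 2

Compare the nullcline intercepts: K1/α12 = 708/0.558 = 1270 > K2 = 570; K2/α21 = 570/1.48 = 385 < K1 = 708.
Since the inequalities point opposite ways, species 1 can invade but species 2 cannot.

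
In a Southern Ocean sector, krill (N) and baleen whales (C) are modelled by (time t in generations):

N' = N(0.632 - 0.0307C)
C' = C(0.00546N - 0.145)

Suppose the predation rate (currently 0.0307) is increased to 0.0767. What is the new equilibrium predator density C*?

C* ≈ 8.24

At the interior fixed point, setting dN/dt = 0 with N > 0 fixes C* = (prey growth rate)/(NC coefficient) — independent of the other coefficients.
With the change, C* = 0.632/0.0767 = 8.24; it falls from 20.6.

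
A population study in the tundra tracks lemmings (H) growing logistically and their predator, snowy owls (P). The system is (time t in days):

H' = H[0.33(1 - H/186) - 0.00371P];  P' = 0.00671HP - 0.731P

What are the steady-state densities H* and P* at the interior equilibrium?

H* ≈ 109, P* ≈ 36.9

From dP/dt = 0 with P > 0: 0.00671H* = 0.731, so H* = 109.
Substitute into dH/dt = 0: 0.33(1 - 109/186) = 0.00371P*.
The bracket is 0.414, giving P* = 0.137/0.00371 = 36.9.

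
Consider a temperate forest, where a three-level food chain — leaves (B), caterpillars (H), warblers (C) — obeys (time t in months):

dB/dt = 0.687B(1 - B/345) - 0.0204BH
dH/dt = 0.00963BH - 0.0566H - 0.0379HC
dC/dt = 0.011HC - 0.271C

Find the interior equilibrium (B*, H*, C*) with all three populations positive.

From dC/dt = 0: 0.011H* = 0.271, so H* = 24.6.
From dB/dt = 0: 0.687(1 - B*/345) = 0.0204·24.6, giving B* = 345·(1 - 0.732) = 92.6.
From dH/dt = 0: 0.00963·92.6 - 0.0566 = 0.0379C*, so C* = 0.835/0.0379 = 22.

B* ≈ 92.6, H* ≈ 24.6, C* ≈ 22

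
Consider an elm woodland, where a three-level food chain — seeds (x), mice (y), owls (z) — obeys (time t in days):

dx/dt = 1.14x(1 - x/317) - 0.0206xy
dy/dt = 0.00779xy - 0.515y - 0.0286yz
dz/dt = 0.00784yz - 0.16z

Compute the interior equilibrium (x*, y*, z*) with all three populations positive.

From dz/dt = 0: 0.00784y* = 0.16, so y* = 20.4.
From dx/dt = 0: 1.14(1 - x*/317) = 0.0206·20.4, giving x* = 317·(1 - 0.369) = 200.
From dy/dt = 0: 0.00779·200 - 0.515 = 0.0286z*, so z* = 1.04/0.0286 = 36.5.

x* ≈ 200, y* ≈ 20.4, z* ≈ 36.5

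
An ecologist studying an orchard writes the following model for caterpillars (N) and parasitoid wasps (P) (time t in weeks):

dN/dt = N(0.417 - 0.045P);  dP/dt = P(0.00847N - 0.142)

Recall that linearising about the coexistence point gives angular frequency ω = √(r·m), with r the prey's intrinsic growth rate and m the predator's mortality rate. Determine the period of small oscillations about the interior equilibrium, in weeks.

T ≈ 25.8 weeks

Here r = 0.417 and m = 0.142, so r·m = 0.0592.
ω = √0.0592 = 0.243 per week, hence T = 2π/ω ≈ 25.8 weeks.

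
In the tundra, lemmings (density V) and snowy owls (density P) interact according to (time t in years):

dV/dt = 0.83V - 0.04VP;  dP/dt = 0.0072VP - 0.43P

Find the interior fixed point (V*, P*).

V* ≈ 59.7, P* ≈ 20.8

Set dP/dt = 0 with P > 0: 0.0072V - 0.43 = 0, so V* = 0.43/0.0072 = 59.7.
Set dV/dt = 0 with V > 0: 0.83 - 0.04P = 0, so P* = 0.83/0.04 = 20.8.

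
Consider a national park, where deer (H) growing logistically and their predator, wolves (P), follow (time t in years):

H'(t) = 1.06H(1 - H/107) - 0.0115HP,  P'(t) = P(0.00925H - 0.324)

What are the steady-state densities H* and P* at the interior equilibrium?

From dP/dt = 0 with P > 0: 0.00925H* = 0.324, so H* = 35.
Substitute into dH/dt = 0: 1.06(1 - 35/107) = 0.0115P*.
The bracket is 0.673, giving P* = 0.713/0.0115 = 62.

H* ≈ 35, P* ≈ 62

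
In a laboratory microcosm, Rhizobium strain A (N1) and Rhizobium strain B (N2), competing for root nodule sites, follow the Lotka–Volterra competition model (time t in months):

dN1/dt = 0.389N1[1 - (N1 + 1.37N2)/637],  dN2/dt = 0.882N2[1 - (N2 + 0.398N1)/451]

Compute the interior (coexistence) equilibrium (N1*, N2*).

Setting both brackets to zero gives the nullclines N1 + 1.37N2 = 637 and 0.398N1 + N2 = 451.
Substituting N2 = 451 - 0.398N1 into the first: N1(1 - 1.37·0.398) = 637 - 1.37·451.
So N1* = 19.1/0.455 = 42.1, and then N2* = 451 - 0.398·42.1 = 434.

N1* ≈ 42.1, N2* ≈ 434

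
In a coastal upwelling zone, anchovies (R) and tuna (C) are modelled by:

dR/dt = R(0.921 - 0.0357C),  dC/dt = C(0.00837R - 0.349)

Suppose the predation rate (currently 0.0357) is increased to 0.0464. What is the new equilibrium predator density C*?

C* ≈ 19.8

At the interior fixed point, setting dR/dt = 0 with R > 0 fixes C* = (prey growth rate)/(RC coefficient) — independent of the other coefficients.
With the change, C* = 0.921/0.0464 = 19.8; it falls from 25.8.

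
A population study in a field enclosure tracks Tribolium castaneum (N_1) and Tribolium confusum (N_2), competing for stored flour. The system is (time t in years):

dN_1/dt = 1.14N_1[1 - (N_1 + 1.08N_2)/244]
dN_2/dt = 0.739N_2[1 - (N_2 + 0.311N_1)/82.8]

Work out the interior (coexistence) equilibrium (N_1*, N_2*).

Setting both brackets to zero gives the nullclines N_1 + 1.08N_2 = 244 and 0.311N_1 + N_2 = 82.8.
Substituting N_2 = 82.8 - 0.311N_1 into the first: N_1(1 - 1.08·0.311) = 244 - 1.08·82.8.
So N_1* = 155/0.664 = 233, and then N_2* = 82.8 - 0.311·233 = 10.4.

N_1* ≈ 233, N_2* ≈ 10.4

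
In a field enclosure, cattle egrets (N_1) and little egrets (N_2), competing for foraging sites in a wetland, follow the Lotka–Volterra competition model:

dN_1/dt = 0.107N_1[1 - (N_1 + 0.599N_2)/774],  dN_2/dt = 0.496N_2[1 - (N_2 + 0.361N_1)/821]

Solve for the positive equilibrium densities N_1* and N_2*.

N_1* ≈ 360, N_2* ≈ 691

Setting both brackets to zero gives the nullclines N_1 + 0.599N_2 = 774 and 0.361N_1 + N_2 = 821.
Substituting N_2 = 821 - 0.361N_1 into the first: N_1(1 - 0.599·0.361) = 774 - 0.599·821.
So N_1* = 282/0.784 = 360, and then N_2* = 821 - 0.361·360 = 691.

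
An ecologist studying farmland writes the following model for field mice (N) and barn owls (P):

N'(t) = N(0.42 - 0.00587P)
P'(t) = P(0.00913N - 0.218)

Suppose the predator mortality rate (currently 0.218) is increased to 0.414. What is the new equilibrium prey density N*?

At the interior fixed point, setting dP/dt = 0 with P > 0 fixes N* = (predator death rate)/(NP coefficient) — independent of the other coefficients.
With the change, N* = 0.414/0.00913 = 45.3; it rises from 23.9.

N* ≈ 45.3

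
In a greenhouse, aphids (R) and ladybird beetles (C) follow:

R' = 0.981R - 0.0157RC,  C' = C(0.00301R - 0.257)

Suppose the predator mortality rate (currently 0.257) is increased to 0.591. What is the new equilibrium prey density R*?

R* ≈ 196

At the interior fixed point, setting dC/dt = 0 with C > 0 fixes R* = (predator death rate)/(RC coefficient) — independent of the other coefficients.
With the change, R* = 0.591/0.00301 = 196; it rises from 85.4.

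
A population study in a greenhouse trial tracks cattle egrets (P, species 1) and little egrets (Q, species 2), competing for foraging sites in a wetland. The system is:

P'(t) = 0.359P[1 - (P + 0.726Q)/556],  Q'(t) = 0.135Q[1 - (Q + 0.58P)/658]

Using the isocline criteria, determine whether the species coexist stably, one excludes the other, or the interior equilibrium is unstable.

Compare the nullcline intercepts: K1/α12 = 556/0.726 = 766 > K2 = 658; K2/α21 = 658/0.58 = 1130 > K1 = 556.
Since both inequalities hold, each species can invade when rare, so the interior equilibrium is stable.

stable coexistence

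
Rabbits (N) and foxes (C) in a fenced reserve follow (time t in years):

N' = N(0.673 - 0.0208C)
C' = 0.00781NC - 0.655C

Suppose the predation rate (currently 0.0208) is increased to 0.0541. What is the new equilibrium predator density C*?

At the interior fixed point, setting dN/dt = 0 with N > 0 fixes C* = (prey growth rate)/(NC coefficient) — independent of the other coefficients.
With the change, C* = 0.673/0.0541 = 12.4; it falls from 32.4.

C* ≈ 12.4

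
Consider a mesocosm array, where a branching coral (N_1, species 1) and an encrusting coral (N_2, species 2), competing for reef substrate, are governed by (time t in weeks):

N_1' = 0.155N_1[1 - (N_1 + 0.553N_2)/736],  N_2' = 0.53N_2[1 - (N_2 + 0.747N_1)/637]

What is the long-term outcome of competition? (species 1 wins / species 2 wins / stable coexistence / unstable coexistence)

stable coexistence

Compare the nullcline intercepts: K1/α12 = 736/0.553 = 1330 > K2 = 637; K2/α21 = 637/0.747 = 853 > K1 = 736.
Since both inequalities hold, each species can invade when rare, so the interior equilibrium is stable.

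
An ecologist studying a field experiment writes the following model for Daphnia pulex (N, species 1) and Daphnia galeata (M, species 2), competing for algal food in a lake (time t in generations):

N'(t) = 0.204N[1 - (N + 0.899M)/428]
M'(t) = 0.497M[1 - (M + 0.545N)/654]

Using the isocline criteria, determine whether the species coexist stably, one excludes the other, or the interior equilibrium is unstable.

species 2 excludes species 1

Compare the nullcline intercepts: K1/α12 = 428/0.899 = 476 < K2 = 654; K2/α21 = 654/0.545 = 1200 > K1 = 428.
Since the inequalities point opposite ways, species 2 can invade but species 1 cannot.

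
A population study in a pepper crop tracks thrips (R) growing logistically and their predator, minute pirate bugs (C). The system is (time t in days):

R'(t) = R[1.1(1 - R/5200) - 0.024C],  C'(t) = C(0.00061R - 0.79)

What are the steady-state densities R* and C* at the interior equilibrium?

From dC/dt = 0 with C > 0: 0.00061R* = 0.79, so R* = 1300.
Substitute into dR/dt = 0: 1.1(1 - 1300/5200) = 0.024C*.
The bracket is 0.751, giving C* = 0.826/0.024 = 34.4.

R* ≈ 1300, C* ≈ 34.4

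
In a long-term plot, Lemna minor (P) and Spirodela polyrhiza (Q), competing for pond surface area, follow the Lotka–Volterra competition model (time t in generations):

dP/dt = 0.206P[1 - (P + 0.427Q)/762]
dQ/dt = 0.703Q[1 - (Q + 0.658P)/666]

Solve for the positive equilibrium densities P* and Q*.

P* ≈ 664, Q* ≈ 229

Setting both brackets to zero gives the nullclines P + 0.427Q = 762 and 0.658P + Q = 666.
Substituting Q = 666 - 0.658P into the first: P(1 - 0.427·0.658) = 762 - 0.427·666.
So P* = 478/0.719 = 664, and then Q* = 666 - 0.658·664 = 229.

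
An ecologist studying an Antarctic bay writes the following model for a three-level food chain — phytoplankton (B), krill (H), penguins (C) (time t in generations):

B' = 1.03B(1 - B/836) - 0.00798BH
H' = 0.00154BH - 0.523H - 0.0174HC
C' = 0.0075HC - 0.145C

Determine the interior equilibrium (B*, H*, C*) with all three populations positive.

B* ≈ 711, H* ≈ 19.3, C* ≈ 32.9

From dC/dt = 0: 0.0075H* = 0.145, so H* = 19.3.
From dB/dt = 0: 1.03(1 - B*/836) = 0.00798·19.3, giving B* = 836·(1 - 0.15) = 711.
From dH/dt = 0: 0.00154·711 - 0.523 = 0.0174C*, so C* = 0.572/0.0174 = 32.9.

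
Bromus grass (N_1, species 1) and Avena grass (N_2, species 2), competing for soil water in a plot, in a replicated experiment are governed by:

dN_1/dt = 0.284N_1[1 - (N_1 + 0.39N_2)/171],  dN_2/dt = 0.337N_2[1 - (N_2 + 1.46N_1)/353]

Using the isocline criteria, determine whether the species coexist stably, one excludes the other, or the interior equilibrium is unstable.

Compare the nullcline intercepts: K1/α12 = 171/0.39 = 438 > K2 = 353; K2/α21 = 353/1.46 = 242 > K1 = 171.
Since both inequalities hold, each species can invade when rare, so the interior equilibrium is stable.

stable coexistence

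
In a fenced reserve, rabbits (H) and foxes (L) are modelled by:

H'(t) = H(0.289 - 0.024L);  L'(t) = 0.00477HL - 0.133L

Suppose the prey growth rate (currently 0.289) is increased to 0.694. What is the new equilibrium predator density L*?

At the interior fixed point, setting dH/dt = 0 with H > 0 fixes L* = (prey growth rate)/(HL coefficient) — independent of the other coefficients.
With the change, L* = 0.694/0.024 = 28.9; it rises from 12.

L* ≈ 28.9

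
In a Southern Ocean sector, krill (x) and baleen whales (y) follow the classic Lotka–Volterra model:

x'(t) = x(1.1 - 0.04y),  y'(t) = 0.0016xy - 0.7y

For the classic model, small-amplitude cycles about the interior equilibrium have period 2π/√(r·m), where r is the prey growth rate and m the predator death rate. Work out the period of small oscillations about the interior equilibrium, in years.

Here r = 1.1 and m = 0.7, so r·m = 0.77.
ω = √0.77 = 0.877 per year, hence T = 2π/ω ≈ 7.16 years.

T ≈ 7.16 years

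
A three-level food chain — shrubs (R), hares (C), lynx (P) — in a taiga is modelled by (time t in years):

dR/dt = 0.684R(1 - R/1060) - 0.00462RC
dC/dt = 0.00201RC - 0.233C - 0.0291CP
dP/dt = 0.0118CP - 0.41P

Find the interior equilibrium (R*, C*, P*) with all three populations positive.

From dP/dt = 0: 0.0118C* = 0.41, so C* = 34.7.
From dR/dt = 0: 0.684(1 - R*/1060) = 0.00462·34.7, giving R* = 1060·(1 - 0.235) = 811.
From dC/dt = 0: 0.00201·811 - 0.233 = 0.0291P*, so P* = 1.4/0.0291 = 48.

R* ≈ 811, C* ≈ 34.7, P* ≈ 48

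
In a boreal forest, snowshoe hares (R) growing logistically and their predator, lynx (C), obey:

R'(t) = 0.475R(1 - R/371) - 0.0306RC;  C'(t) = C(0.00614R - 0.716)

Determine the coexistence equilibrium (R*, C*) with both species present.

From dC/dt = 0 with C > 0: 0.00614R* = 0.716, so R* = 117.
Substitute into dR/dt = 0: 0.475(1 - 117/371) = 0.0306C*.
The bracket is 0.686, giving C* = 0.326/0.0306 = 10.6.

R* ≈ 117, C* ≈ 10.6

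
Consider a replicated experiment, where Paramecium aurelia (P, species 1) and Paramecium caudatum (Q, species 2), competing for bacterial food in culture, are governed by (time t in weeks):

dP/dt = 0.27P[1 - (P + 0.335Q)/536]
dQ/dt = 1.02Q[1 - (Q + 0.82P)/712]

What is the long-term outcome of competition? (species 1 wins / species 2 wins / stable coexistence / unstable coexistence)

stable coexistence

Compare the nullcline intercepts: K1/α12 = 536/0.335 = 1600 > K2 = 712; K2/α21 = 712/0.82 = 868 > K1 = 536.
Since both inequalities hold, each species can invade when rare, so the interior equilibrium is stable.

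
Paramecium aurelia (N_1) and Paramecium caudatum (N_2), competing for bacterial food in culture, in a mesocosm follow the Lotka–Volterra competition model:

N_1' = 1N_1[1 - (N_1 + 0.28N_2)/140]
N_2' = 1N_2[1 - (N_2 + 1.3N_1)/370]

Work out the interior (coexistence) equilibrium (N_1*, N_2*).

Setting both brackets to zero gives the nullclines N_1 + 0.28N_2 = 140 and 1.3N_1 + N_2 = 370.
Substituting N_2 = 370 - 1.3N_1 into the first: N_1(1 - 0.28·1.3) = 140 - 0.28·370.
So N_1* = 36.4/0.636 = 57.2, and then N_2* = 370 - 1.3·57.2 = 296.

N_1* ≈ 57.2, N_2* ≈ 296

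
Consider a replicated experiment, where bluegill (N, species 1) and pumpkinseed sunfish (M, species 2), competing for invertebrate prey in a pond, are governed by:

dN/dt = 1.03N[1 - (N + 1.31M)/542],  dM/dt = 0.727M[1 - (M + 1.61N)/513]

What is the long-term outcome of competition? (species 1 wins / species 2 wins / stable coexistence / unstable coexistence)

Compare the nullcline intercepts: K1/α12 = 542/1.31 = 414 < K2 = 513; K2/α21 = 513/1.61 = 319 < K1 = 542.
Since both are reversed, neither can invade when rare; the interior point is a saddle.

unstable coexistence (outcome depends on initial conditions)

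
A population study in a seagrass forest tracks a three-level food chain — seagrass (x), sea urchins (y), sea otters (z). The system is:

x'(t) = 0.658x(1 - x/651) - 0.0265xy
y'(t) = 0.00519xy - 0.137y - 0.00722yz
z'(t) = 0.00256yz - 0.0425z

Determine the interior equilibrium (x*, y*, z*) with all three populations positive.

x* ≈ 216, y* ≈ 16.6, z* ≈ 136

From dz/dt = 0: 0.00256y* = 0.0425, so y* = 16.6.
From dx/dt = 0: 0.658(1 - x*/651) = 0.0265·16.6, giving x* = 651·(1 - 0.669) = 216.
From dy/dt = 0: 0.00519·216 - 0.137 = 0.00722z*, so z* = 0.983/0.00722 = 136.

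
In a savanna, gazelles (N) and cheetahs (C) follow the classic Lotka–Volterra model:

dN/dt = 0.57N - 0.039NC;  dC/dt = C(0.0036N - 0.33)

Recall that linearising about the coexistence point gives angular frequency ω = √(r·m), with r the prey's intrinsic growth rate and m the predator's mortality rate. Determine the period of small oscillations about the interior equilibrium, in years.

Here r = 0.57 and m = 0.33, so r·m = 0.188.
ω = √0.188 = 0.434 per year, hence T = 2π/ω ≈ 14.5 years.

T ≈ 14.5 years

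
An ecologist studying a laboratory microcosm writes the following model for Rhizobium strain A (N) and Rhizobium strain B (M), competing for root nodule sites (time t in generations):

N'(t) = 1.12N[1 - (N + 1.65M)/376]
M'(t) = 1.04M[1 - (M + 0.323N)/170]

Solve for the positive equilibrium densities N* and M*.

Setting both brackets to zero gives the nullclines N + 1.65M = 376 and 0.323N + M = 170.
Substituting M = 170 - 0.323N into the first: N(1 - 1.65·0.323) = 376 - 1.65·170.
So N* = 95.5/0.467 = 204, and then M* = 170 - 0.323·204 = 104.

N* ≈ 204, M* ≈ 104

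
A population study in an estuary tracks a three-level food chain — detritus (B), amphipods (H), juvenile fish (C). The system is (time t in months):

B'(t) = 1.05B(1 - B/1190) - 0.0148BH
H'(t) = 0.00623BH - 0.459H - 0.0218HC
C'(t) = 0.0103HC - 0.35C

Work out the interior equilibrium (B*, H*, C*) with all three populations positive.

B* ≈ 620, H* ≈ 34, C* ≈ 156

From dC/dt = 0: 0.0103H* = 0.35, so H* = 34.
From dB/dt = 0: 1.05(1 - B*/1190) = 0.0148·34, giving B* = 1190·(1 - 0.479) = 620.
From dH/dt = 0: 0.00623·620 - 0.459 = 0.0218C*, so C* = 3.4/0.0218 = 156.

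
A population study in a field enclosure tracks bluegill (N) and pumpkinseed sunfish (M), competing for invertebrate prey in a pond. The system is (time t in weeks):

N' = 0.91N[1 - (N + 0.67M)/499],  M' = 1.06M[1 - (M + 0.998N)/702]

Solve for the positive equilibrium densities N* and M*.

Setting both brackets to zero gives the nullclines N + 0.67M = 499 and 0.998N + M = 702.
Substituting M = 702 - 0.998N into the first: N(1 - 0.67·0.998) = 499 - 0.67·702.
So N* = 28.7/0.331 = 86.5, and then M* = 702 - 0.998·86.5 = 616.

N* ≈ 86.5, M* ≈ 616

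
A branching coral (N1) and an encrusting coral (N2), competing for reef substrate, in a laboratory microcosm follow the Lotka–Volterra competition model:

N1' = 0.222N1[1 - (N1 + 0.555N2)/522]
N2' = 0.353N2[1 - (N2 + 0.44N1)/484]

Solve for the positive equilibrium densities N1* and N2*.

Setting both brackets to zero gives the nullclines N1 + 0.555N2 = 522 and 0.44N1 + N2 = 484.
Substituting N2 = 484 - 0.44N1 into the first: N1(1 - 0.555·0.44) = 522 - 0.555·484.
So N1* = 253/0.756 = 335, and then N2* = 484 - 0.44·335 = 336.

N1* ≈ 335, N2* ≈ 336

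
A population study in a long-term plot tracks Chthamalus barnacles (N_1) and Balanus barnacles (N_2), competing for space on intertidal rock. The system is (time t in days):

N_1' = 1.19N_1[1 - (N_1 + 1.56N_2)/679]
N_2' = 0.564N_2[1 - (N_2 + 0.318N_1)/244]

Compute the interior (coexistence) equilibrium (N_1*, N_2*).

N_1* ≈ 592, N_2* ≈ 55.7

Setting both brackets to zero gives the nullclines N_1 + 1.56N_2 = 679 and 0.318N_1 + N_2 = 244.
Substituting N_2 = 244 - 0.318N_1 into the first: N_1(1 - 1.56·0.318) = 679 - 1.56·244.
So N_1* = 298/0.504 = 592, and then N_2* = 244 - 0.318·592 = 55.7.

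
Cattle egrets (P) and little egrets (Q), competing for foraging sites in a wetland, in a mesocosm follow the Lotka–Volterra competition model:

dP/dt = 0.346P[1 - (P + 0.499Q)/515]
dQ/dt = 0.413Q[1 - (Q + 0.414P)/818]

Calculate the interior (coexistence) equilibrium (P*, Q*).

Setting both brackets to zero gives the nullclines P + 0.499Q = 515 and 0.414P + Q = 818.
Substituting Q = 818 - 0.414P into the first: P(1 - 0.499·0.414) = 515 - 0.499·818.
So P* = 107/0.793 = 135, and then Q* = 818 - 0.414·135 = 762.

P* ≈ 135, Q* ≈ 762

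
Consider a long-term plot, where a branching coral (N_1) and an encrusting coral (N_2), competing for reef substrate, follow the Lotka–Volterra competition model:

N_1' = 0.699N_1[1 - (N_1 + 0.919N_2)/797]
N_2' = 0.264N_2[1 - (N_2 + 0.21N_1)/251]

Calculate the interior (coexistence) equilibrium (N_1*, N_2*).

Setting both brackets to zero gives the nullclines N_1 + 0.919N_2 = 797 and 0.21N_1 + N_2 = 251.
Substituting N_2 = 251 - 0.21N_1 into the first: N_1(1 - 0.919·0.21) = 797 - 0.919·251.
So N_1* = 566/0.807 = 702, and then N_2* = 251 - 0.21·702 = 104.

N_1* ≈ 702, N_2* ≈ 104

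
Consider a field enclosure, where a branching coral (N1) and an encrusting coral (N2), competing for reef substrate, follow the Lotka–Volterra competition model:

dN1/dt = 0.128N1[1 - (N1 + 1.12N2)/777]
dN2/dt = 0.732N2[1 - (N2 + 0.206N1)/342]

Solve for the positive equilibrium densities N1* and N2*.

Setting both brackets to zero gives the nullclines N1 + 1.12N2 = 777 and 0.206N1 + N2 = 342.
Substituting N2 = 342 - 0.206N1 into the first: N1(1 - 1.12·0.206) = 777 - 1.12·342.
So N1* = 394/0.769 = 512, and then N2* = 342 - 0.206·512 = 237.

N1* ≈ 512, N2* ≈ 237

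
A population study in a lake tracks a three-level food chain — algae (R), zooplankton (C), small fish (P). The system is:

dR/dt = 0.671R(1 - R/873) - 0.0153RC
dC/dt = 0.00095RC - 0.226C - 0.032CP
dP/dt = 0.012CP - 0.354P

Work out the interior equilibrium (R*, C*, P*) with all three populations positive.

From dP/dt = 0: 0.012C* = 0.354, so C* = 29.5.
From dR/dt = 0: 0.671(1 - R*/873) = 0.0153·29.5, giving R* = 873·(1 - 0.673) = 286.
From dC/dt = 0: 0.00095·286 - 0.226 = 0.032P*, so P* = 0.0455/0.032 = 1.42.

R* ≈ 286, C* ≈ 29.5, P* ≈ 1.42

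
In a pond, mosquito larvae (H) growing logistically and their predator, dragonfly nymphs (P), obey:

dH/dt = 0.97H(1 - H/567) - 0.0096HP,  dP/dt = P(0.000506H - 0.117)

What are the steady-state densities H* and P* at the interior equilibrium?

H* ≈ 231, P* ≈ 59.8

From dP/dt = 0 with P > 0: 0.000506H* = 0.117, so H* = 231.
Substitute into dH/dt = 0: 0.97(1 - 231/567) = 0.0096P*.
The bracket is 0.592, giving P* = 0.574/0.0096 = 59.8.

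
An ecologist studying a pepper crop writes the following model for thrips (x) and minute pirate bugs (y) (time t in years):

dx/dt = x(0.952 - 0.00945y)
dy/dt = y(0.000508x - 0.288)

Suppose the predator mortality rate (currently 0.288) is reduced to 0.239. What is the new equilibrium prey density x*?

At the interior fixed point, setting dy/dt = 0 with y > 0 fixes x* = (predator death rate)/(xy coefficient) — independent of the other coefficients.
With the change, x* = 0.239/0.000508 = 470; it falls from 567.

x* ≈ 470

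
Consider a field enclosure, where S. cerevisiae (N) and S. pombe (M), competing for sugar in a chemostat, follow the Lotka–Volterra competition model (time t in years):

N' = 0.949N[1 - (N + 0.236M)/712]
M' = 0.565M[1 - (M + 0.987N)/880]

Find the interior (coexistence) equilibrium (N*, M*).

N* ≈ 657, M* ≈ 231

Setting both brackets to zero gives the nullclines N + 0.236M = 712 and 0.987N + M = 880.
Substituting M = 880 - 0.987N into the first: N(1 - 0.236·0.987) = 712 - 0.236·880.
So N* = 504/0.767 = 657, and then M* = 880 - 0.987·657 = 231.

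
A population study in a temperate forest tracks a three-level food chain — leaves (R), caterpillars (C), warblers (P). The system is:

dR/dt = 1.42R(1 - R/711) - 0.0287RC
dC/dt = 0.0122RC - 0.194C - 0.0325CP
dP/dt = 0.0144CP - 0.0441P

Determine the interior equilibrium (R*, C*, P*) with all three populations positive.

From dP/dt = 0: 0.0144C* = 0.0441, so C* = 3.06.
From dR/dt = 0: 1.42(1 - R*/711) = 0.0287·3.06, giving R* = 711·(1 - 0.0619) = 667.
From dC/dt = 0: 0.0122·667 - 0.194 = 0.0325P*, so P* = 7.94/0.0325 = 244.

R* ≈ 667, C* ≈ 3.06, P* ≈ 244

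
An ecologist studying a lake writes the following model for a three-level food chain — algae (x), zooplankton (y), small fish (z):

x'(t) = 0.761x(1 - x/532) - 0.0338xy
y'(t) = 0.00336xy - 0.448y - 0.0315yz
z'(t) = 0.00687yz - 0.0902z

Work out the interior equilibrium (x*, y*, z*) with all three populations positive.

From dz/dt = 0: 0.00687y* = 0.0902, so y* = 13.1.
From dx/dt = 0: 0.761(1 - x*/532) = 0.0338·13.1, giving x* = 532·(1 - 0.583) = 222.
From dy/dt = 0: 0.00336·222 - 0.448 = 0.0315z*, so z* = 0.297/0.0315 = 9.43.

x* ≈ 222, y* ≈ 13.1, z* ≈ 9.43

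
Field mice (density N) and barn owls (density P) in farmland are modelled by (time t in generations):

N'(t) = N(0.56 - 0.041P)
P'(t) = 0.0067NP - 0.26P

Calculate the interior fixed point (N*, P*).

Set dP/dt = 0 with P > 0: 0.0067N - 0.26 = 0, so N* = 0.26/0.0067 = 38.8.
Set dN/dt = 0 with N > 0: 0.56 - 0.041P = 0, so P* = 0.56/0.041 = 13.7.

N* ≈ 38.8, P* ≈ 13.7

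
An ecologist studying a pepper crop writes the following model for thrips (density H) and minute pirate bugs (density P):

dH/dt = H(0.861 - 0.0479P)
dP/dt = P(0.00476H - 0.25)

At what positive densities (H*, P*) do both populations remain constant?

Set dP/dt = 0 with P > 0: 0.00476H - 0.25 = 0, so H* = 0.25/0.00476 = 52.5.
Set dH/dt = 0 with H > 0: 0.861 - 0.0479P = 0, so P* = 0.861/0.0479 = 18.

H* ≈ 52.5, P* ≈ 18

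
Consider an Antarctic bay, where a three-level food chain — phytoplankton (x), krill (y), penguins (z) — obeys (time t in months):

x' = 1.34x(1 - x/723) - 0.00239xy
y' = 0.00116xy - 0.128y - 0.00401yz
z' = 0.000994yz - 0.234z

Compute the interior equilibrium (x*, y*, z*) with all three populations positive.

x* ≈ 419, y* ≈ 235, z* ≈ 89.4

From dz/dt = 0: 0.000994y* = 0.234, so y* = 235.
From dx/dt = 0: 1.34(1 - x*/723) = 0.00239·235, giving x* = 723·(1 - 0.42) = 419.
From dy/dt = 0: 0.00116·419 - 0.128 = 0.00401z*, so z* = 0.359/0.00401 = 89.4.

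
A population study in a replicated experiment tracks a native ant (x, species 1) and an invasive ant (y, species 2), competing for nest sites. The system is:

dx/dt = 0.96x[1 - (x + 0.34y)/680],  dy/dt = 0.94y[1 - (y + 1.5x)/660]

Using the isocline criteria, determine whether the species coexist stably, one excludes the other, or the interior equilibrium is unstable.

Compare the nullcline intercepts: K1/α12 = 680/0.34 = 2000 > K2 = 660; K2/α21 = 660/1.5 = 440 < K1 = 680.
Since the inequalities point opposite ways, species 1 can invade but species 2 cannot.

species 1 excludes species 2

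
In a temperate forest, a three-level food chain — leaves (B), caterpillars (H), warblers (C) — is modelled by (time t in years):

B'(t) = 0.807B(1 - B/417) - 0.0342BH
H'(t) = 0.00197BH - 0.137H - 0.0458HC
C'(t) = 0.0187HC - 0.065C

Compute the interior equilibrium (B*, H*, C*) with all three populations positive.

From dC/dt = 0: 0.0187H* = 0.065, so H* = 3.48.
From dB/dt = 0: 0.807(1 - B*/417) = 0.0342·3.48, giving B* = 417·(1 - 0.147) = 356.
From dH/dt = 0: 0.00197·356 - 0.137 = 0.0458C*, so C* = 0.563/0.0458 = 12.3.

B* ≈ 356, H* ≈ 3.48, C* ≈ 12.3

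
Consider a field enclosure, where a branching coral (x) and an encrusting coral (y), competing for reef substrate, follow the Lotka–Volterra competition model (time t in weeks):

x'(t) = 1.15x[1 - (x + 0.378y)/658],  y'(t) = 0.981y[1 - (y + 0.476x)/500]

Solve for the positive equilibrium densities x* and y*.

x* ≈ 572, y* ≈ 228

Setting both brackets to zero gives the nullclines x + 0.378y = 658 and 0.476x + y = 500.
Substituting y = 500 - 0.476x into the first: x(1 - 0.378·0.476) = 658 - 0.378·500.
So x* = 469/0.82 = 572, and then y* = 500 - 0.476·572 = 228.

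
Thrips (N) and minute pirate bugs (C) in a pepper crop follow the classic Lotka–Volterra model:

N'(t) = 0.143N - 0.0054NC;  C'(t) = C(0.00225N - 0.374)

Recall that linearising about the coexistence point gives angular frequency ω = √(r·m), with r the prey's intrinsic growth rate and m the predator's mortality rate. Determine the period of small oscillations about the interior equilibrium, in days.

Here r = 0.143 and m = 0.374, so r·m = 0.0535.
ω = √0.0535 = 0.231 per day, hence T = 2π/ω ≈ 27.2 days.

T ≈ 27.2 days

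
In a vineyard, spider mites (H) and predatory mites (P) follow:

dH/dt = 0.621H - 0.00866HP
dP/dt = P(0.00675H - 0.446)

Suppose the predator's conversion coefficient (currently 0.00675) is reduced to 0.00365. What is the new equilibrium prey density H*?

At the interior fixed point, setting dP/dt = 0 with P > 0 fixes H* = (predator death rate)/(HP coefficient) — independent of the other coefficients.
With the change, H* = 0.446/0.00365 = 122; it rises from 66.1.

H* ≈ 122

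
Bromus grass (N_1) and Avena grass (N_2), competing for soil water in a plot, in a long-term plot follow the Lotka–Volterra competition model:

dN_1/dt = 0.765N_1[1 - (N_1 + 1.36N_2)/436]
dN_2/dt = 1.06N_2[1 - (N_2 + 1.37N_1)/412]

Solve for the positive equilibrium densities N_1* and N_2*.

N_1* ≈ 144, N_2* ≈ 215

Setting both brackets to zero gives the nullclines N_1 + 1.36N_2 = 436 and 1.37N_1 + N_2 = 412.
Substituting N_2 = 412 - 1.37N_1 into the first: N_1(1 - 1.36·1.37) = 436 - 1.36·412.
So N_1* = -124/-0.863 = 144, and then N_2* = 412 - 1.37·144 = 215.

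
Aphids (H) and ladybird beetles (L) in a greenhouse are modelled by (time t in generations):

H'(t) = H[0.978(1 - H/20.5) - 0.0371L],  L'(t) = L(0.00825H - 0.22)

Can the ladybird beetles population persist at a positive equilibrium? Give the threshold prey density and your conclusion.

Threshold H = 26.7; K < 26.7, so no, the predator goes extinct.

The predator equation gives dL/dt > 0 only when H > 0.22/0.00825 = 26.7.
Without the predator, H → K = 20.5. Since 20.5 < 26.7, the predator cannot invade.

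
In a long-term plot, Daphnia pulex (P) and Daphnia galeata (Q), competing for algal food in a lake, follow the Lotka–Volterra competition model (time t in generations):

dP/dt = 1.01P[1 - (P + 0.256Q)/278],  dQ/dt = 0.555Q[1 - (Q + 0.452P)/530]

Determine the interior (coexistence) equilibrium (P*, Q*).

Setting both brackets to zero gives the nullclines P + 0.256Q = 278 and 0.452P + Q = 530.
Substituting Q = 530 - 0.452P into the first: P(1 - 0.256·0.452) = 278 - 0.256·530.
So P* = 142/0.884 = 161, and then Q* = 530 - 0.452·161 = 457.

P* ≈ 161, Q* ≈ 457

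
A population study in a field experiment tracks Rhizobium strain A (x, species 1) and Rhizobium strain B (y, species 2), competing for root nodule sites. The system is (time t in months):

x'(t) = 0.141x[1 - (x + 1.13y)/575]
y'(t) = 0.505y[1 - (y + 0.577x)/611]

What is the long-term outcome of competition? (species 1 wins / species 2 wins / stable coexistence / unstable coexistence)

Compare the nullcline intercepts: K1/α12 = 575/1.13 = 509 < K2 = 611; K2/α21 = 611/0.577 = 1060 > K1 = 575.
Since the inequalities point opposite ways, species 2 can invade but species 1 cannot.

species 2 excludes species 1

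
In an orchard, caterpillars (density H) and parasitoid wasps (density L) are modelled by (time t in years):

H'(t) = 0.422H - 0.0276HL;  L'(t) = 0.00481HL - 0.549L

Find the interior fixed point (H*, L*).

Set dL/dt = 0 with L > 0: 0.00481H - 0.549 = 0, so H* = 0.549/0.00481 = 114.
Set dH/dt = 0 with H > 0: 0.422 - 0.0276L = 0, so L* = 0.422/0.0276 = 15.3.

H* ≈ 114, L* ≈ 15.3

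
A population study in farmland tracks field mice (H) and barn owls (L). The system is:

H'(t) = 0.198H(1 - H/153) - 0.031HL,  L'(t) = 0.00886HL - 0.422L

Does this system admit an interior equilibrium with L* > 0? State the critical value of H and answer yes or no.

Threshold H = 47.6; K > 47.6, so yes, the predator persists.

The predator equation gives dL/dt > 0 only when H > 0.422/0.00886 = 47.6.
Without the predator, H → K = 153. Since 153 > 47.6, the predator can invade and persist.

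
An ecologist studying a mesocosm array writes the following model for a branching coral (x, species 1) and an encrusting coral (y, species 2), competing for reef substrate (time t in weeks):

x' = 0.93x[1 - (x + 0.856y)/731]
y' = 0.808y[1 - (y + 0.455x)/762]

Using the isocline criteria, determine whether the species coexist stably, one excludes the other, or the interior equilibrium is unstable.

Compare the nullcline intercepts: K1/α12 = 731/0.856 = 854 > K2 = 762; K2/α21 = 762/0.455 = 1670 > K1 = 731.
Since both inequalities hold, each species can invade when rare, so the interior equilibrium is stable.

stable coexistence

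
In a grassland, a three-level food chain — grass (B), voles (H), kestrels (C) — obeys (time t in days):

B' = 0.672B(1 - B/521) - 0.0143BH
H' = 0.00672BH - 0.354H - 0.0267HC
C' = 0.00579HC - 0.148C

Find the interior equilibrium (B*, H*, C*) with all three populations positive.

From dC/dt = 0: 0.00579H* = 0.148, so H* = 25.6.
From dB/dt = 0: 0.672(1 - B*/521) = 0.0143·25.6, giving B* = 521·(1 - 0.544) = 238.
From dH/dt = 0: 0.00672·238 - 0.354 = 0.0267C*, so C* = 1.24/0.0267 = 46.5.

B* ≈ 238, H* ≈ 25.6, C* ≈ 46.5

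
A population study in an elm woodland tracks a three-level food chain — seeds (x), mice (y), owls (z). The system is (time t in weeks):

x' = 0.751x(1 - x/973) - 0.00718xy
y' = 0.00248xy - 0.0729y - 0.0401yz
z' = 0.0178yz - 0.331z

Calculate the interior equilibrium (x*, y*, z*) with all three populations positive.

x* ≈ 800, y* ≈ 18.6, z* ≈ 47.7

From dz/dt = 0: 0.0178y* = 0.331, so y* = 18.6.
From dx/dt = 0: 0.751(1 - x*/973) = 0.00718·18.6, giving x* = 973·(1 - 0.178) = 800.
From dy/dt = 0: 0.00248·800 - 0.0729 = 0.0401z*, so z* = 1.91/0.0401 = 47.7.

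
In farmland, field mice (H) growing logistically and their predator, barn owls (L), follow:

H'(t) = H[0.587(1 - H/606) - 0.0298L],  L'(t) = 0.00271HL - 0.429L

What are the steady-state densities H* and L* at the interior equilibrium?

From dL/dt = 0 with L > 0: 0.00271H* = 0.429, so H* = 158.
Substitute into dH/dt = 0: 0.587(1 - 158/606) = 0.0298L*.
The bracket is 0.739, giving L* = 0.434/0.0298 = 14.6.

H* ≈ 158, L* ≈ 14.6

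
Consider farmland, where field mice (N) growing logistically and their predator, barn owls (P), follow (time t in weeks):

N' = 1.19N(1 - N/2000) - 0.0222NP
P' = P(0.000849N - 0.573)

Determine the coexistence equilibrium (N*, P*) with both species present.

N* ≈ 675, P* ≈ 35.5

From dP/dt = 0 with P > 0: 0.000849N* = 0.573, so N* = 675.
Substitute into dN/dt = 0: 1.19(1 - 675/2000) = 0.0222P*.
The bracket is 0.663, giving P* = 0.788/0.0222 = 35.5.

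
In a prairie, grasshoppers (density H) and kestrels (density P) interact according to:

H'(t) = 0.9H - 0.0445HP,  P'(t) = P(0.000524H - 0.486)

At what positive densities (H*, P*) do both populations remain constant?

H* ≈ 927, P* ≈ 20.2

Set dP/dt = 0 with P > 0: 0.000524H - 0.486 = 0, so H* = 0.486/0.000524 = 927.
Set dH/dt = 0 with H > 0: 0.9 - 0.0445P = 0, so P* = 0.9/0.0445 = 20.2.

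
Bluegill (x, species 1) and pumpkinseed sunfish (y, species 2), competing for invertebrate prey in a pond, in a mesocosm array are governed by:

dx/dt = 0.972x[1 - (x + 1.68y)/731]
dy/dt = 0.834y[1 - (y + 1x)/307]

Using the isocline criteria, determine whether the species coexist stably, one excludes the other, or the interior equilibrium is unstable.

species 1 excludes species 2

Compare the nullcline intercepts: K1/α12 = 731/1.68 = 435 > K2 = 307; K2/α21 = 307/1 = 307 < K1 = 731.
Since the inequalities point opposite ways, species 1 can invade but species 2 cannot.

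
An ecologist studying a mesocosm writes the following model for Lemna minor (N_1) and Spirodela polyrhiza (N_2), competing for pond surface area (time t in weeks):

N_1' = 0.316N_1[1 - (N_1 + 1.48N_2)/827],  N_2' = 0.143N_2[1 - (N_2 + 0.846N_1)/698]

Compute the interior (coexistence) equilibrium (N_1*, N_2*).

N_1* ≈ 817, N_2* ≈ 6.51

Setting both brackets to zero gives the nullclines N_1 + 1.48N_2 = 827 and 0.846N_1 + N_2 = 698.
Substituting N_2 = 698 - 0.846N_1 into the first: N_1(1 - 1.48·0.846) = 827 - 1.48·698.
So N_1* = -206/-0.252 = 817, and then N_2* = 698 - 0.846·817 = 6.51.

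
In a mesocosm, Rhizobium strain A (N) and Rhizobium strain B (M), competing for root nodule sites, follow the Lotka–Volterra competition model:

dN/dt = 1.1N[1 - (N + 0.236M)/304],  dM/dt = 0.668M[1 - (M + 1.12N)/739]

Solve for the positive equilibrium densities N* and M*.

N* ≈ 176, M* ≈ 542

Setting both brackets to zero gives the nullclines N + 0.236M = 304 and 1.12N + M = 739.
Substituting M = 739 - 1.12N into the first: N(1 - 0.236·1.12) = 304 - 0.236·739.
So N* = 130/0.736 = 176, and then M* = 739 - 1.12·176 = 542.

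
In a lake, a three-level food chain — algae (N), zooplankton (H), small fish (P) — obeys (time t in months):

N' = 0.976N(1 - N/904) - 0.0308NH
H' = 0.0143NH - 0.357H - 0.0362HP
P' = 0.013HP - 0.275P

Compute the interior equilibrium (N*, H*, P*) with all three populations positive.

From dP/dt = 0: 0.013H* = 0.275, so H* = 21.2.
From dN/dt = 0: 0.976(1 - N*/904) = 0.0308·21.2, giving N* = 904·(1 - 0.668) = 301.
From dH/dt = 0: 0.0143·301 - 0.357 = 0.0362P*, so P* = 3.94/0.0362 = 109.

N* ≈ 301, H* ≈ 21.2, P* ≈ 109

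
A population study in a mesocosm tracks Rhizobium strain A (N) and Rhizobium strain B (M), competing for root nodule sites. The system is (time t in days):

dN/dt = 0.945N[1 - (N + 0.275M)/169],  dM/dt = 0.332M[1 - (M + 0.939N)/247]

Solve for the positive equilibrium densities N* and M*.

N* ≈ 136, M* ≈ 119

Setting both brackets to zero gives the nullclines N + 0.275M = 169 and 0.939N + M = 247.
Substituting M = 247 - 0.939N into the first: N(1 - 0.275·0.939) = 169 - 0.275·247.
So N* = 101/0.742 = 136, and then M* = 247 - 0.939·136 = 119.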